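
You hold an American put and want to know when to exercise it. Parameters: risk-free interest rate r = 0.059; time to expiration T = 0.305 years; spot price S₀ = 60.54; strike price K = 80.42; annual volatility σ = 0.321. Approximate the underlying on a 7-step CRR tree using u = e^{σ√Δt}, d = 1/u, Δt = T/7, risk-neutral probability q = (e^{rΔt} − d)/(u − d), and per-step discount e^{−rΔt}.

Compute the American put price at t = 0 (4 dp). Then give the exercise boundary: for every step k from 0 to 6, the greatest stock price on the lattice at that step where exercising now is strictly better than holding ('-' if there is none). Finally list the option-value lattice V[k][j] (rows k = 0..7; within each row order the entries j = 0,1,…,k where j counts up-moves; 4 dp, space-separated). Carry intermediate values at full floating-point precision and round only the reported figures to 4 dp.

price = 19.8800
boundary = 60.5400 56.6164 60.5400 64.7355 60.5400 64.7355 69.2217
tree:
19.8800
23.8036 15.7297
27.4728 19.8800 11.7005
30.9043 23.8036 15.6845 7.8152
34.1134 27.4728 19.8800 11.3669 4.3382
37.1145 30.9043 23.8036 15.6845 7.1495 1.5765
39.9211 34.1134 27.4728 19.8800 11.1983 3.1768 0.0000
42.5458 37.1145 30.9043 23.8036 15.6845 6.4012 0.0000 0.0000

Δt=0.04357  u=1.06930  d=0.93519  q=0.50245  discount=0.99743
step 7 (expiry): payoffs max(K−S,0) = 42.5458 37.1145 30.9043 23.8036 15.6845 6.4012 0.0000 0.0000
step 6: (k=6,j=0): S=40.4989, (K−S)⁺=39.9211, hold=39.7146 ⇒ V=39.9211 exercise | (k=6,j=1): S=46.3066, (K−S)⁺=34.1134, hold=33.9069 ⇒ V=34.1134 exercise | (k=6,j=2): S=52.9472, (K−S)⁺=27.4728, hold=27.2664 ⇒ V=27.4728 exercise | (k=6,j=3): S=60.5400, (K−S)⁺=19.8800, hold=19.6735 ⇒ V=19.8800 exercise | (k=6,j=4): S=69.2217, (K−S)⁺=11.1983, hold=10.9919 ⇒ V=11.1983 exercise | (k=6,j=5): S=79.1483, (K−S)⁺=1.2717, hold=3.1768 ⇒ V=3.1768 continue | (k=6,j=6): S=90.4985, (K−S)⁺=0.0000, hold=0.0000 ⇒ V=0.0000 continue  boundary S*=69.2217
step 5: (k=5,j=0): S=43.3055, (K−S)⁺=37.1145, hold=36.9080 ⇒ V=37.1145 exercise | (k=5,j=1): S=49.5157, (K−S)⁺=30.9043, hold=30.6978 ⇒ V=30.9043 exercise | (k=5,j=2): S=56.6164, (K−S)⁺=23.8036, hold=23.5971 ⇒ V=23.8036 exercise | (k=5,j=3): S=64.7355, (K−S)⁺=15.6845, hold=15.4781 ⇒ V=15.6845 exercise | (k=5,j=4): S=74.0188, (K−S)⁺=6.4012, hold=7.1495 ⇒ V=7.1495 continue | (k=5,j=5): S=84.6333, (K−S)⁺=0.0000, hold=1.5765 ⇒ V=1.5765 continue  boundary S*=64.7355
step 4: (k=4,j=0): S=46.3066, (K−S)⁺=34.1134, hold=33.9069 ⇒ V=34.1134 exercise | (k=4,j=1): S=52.9472, (K−S)⁺=27.4728, hold=27.2664 ⇒ V=27.4728 exercise | (k=4,j=2): S=60.5400, (K−S)⁺=19.8800, hold=19.6735 ⇒ V=19.8800 exercise | (k=4,j=3): S=69.2217, (K−S)⁺=11.1983, hold=11.3669 ⇒ V=11.3669 continue | (k=4,j=4): S=79.1483, (K−S)⁺=1.2717, hold=4.3382 ⇒ V=4.3382 continue  boundary S*=60.5400
step 3: (k=3,j=0): S=49.5157, (K−S)⁺=30.9043, hold=30.6978 ⇒ V=30.9043 exercise | (k=3,j=1): S=56.6164, (K−S)⁺=23.8036, hold=23.5971 ⇒ V=23.8036 exercise | (k=3,j=2): S=64.7355, (K−S)⁺=15.6845, hold=15.5625 ⇒ V=15.6845 exercise | (k=3,j=3): S=74.0188, (K−S)⁺=6.4012, hold=7.8152 ⇒ V=7.8152 continue  boundary S*=64.7355
step 2: (k=2,j=0): S=52.9472, (K−S)⁺=27.4728, hold=27.2664 ⇒ V=27.4728 exercise | (k=2,j=1): S=60.5400, (K−S)⁺=19.8800, hold=19.6735 ⇒ V=19.8800 exercise | (k=2,j=2): S=69.2217, (K−S)⁺=11.1983, hold=11.7005 ⇒ V=11.7005 continue  boundary S*=60.5400
step 1: (k=1,j=0): S=56.6164, (K−S)⁺=23.8036, hold=23.5971 ⇒ V=23.8036 exercise | (k=1,j=1): S=64.7355, (K−S)⁺=15.6845, hold=15.7297 ⇒ V=15.7297 continue  boundary S*=56.6164
step 0: (k=0,j=0): S=60.5400, (K−S)⁺=19.8800, hold=19.6962 ⇒ V=19.8800 exercise  boundary S*=60.5400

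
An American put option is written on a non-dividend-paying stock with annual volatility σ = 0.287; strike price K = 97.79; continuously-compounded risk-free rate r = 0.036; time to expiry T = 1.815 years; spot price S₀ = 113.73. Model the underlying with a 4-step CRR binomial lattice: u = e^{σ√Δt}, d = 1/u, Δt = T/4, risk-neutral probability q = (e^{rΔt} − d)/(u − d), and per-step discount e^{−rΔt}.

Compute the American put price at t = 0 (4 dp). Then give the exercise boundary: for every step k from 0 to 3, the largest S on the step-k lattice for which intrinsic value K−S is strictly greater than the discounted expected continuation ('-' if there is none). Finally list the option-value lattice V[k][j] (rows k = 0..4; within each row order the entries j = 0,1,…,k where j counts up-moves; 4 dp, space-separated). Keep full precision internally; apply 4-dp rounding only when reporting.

Δt=0.45375, u=1.21328, d=0.82421, q=0.49415, disc=e^(-rΔt)=0.98380
k=4 terminal: V=max(K-S,0) → 45.3052 20.5301 0.0000 0.0000 0.0000
k=3: j=0 S=63.6786 intr=34.1114 cont=32.5269 V=34.1114[EX]; j=1 S=93.7378 intr=4.0522 cont=10.2169 V=10.2169[hold]; j=2 S=137.9861 intr=0.0000 cont=0.0000 V=0.0000[hold]; j=3 S=203.1217 intr=0.0000 cont=0.0000 V=0.0000[hold]  S*(3)=63.6786
k=2: j=0 S=77.2599 intr=20.5301 cont=21.9426 V=21.9426[hold]; j=1 S=113.7300 intr=0.0000 cont=5.0845 V=5.0845[hold]; j=2 S=167.4156 intr=0.0000 cont=0.0000 V=0.0000[hold]  S*(2)=-
k=1: j=0 S=93.7378 intr=4.0522 cont=13.3916 V=13.3916[hold]; j=1 S=137.9861 intr=0.0000 cont=2.5303 V=2.5303[hold]  S*(1)=-
k=0: j=0 S=113.7300 intr=0.0000 cont=7.8945 V=7.8945[hold]  S*(0)=-

price = 7.8945
boundary = - - - 63.6786
tree:
7.8945
13.3916 2.5303
21.9426 5.0845 0.0000
34.1114 10.2169 0.0000 0.0000
45.3052 20.5301 0.0000 0.0000 0.0000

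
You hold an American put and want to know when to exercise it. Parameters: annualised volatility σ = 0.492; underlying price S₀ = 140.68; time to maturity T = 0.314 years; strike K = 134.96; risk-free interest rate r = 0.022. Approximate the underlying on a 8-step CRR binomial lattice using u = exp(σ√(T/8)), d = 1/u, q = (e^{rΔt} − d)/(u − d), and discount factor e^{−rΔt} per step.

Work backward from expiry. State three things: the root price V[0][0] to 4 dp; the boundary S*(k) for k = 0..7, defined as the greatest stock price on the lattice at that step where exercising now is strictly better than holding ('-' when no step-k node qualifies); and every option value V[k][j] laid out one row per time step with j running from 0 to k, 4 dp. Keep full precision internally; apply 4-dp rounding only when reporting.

price = 12.1534
boundary = - - - - - 86.4116 95.2586 105.0113
tree:
12.1534
17.1857 6.7253
23.5797 10.2920 2.8746
31.2440 15.3218 4.8632 0.7262
39.7922 22.0424 8.0708 1.3980 0.0000
48.5484 30.3807 13.0516 2.6912 0.0000 0.0000
56.5737 39.7014 20.3411 5.1805 0.0000 0.0000 0.0000
63.8537 48.5484 29.9487 9.9726 0.0000 0.0000 0.0000 0.0000
70.4576 56.5737 39.7014 19.1974 0.0000 0.0000 0.0000 0.0000 0.0000

Δt=0.03925  u=1.10238  d=0.90713  q=0.48008  discount=0.99914
step 8 (expiry): payoffs max(K−S,0) = 70.4576 56.5737 39.7014 19.1974 0.0000 0.0000 0.0000 0.0000 0.0000
step 7: (k=7,j=0): S=71.1063, (K−S)⁺=63.8537, hold=63.7372 ⇒ V=63.8537 exercise | (k=7,j=1): S=86.4116, (K−S)⁺=48.5484, hold=48.4319 ⇒ V=48.5484 exercise | (k=7,j=2): S=105.0113, (K−S)⁺=29.9487, hold=29.8322 ⇒ V=29.9487 exercise | (k=7,j=3): S=127.6146, (K−S)⁺=7.3454, hold=9.9726 ⇒ V=9.9726 continue | (k=7,j=4): S=155.0831, (K−S)⁺=0.0000, hold=0.0000 ⇒ V=0.0000 continue | (k=7,j=5): S=188.4640, (K−S)⁺=0.0000, hold=0.0000 ⇒ V=0.0000 continue | (k=7,j=6): S=229.0301, (K−S)⁺=0.0000, hold=0.0000 ⇒ V=0.0000 continue | (k=7,j=7): S=278.3279, (K−S)⁺=0.0000, hold=0.0000 ⇒ V=0.0000 continue  boundary S*=105.0113
step 6: (k=6,j=0): S=78.3863, (K−S)⁺=56.5737, hold=56.4572 ⇒ V=56.5737 exercise | (k=6,j=1): S=95.2586, (K−S)⁺=39.7014, hold=39.5849 ⇒ V=39.7014 exercise | (k=6,j=2): S=115.7626, (K−S)⁺=19.1974, hold=20.3411 ⇒ V=20.3411 continue | (k=6,j=3): S=140.6800, (K−S)⁺=0.0000, hold=5.1805 ⇒ V=5.1805 continue | (k=6,j=4): S=170.9608, (K−S)⁺=0.0000, hold=0.0000 ⇒ V=0.0000 continue | (k=6,j=5): S=207.7593, (K−S)⁺=0.0000, hold=0.0000 ⇒ V=0.0000 continue | (k=6,j=6): S=252.4786, (K−S)⁺=0.0000, hold=0.0000 ⇒ V=0.0000 continue  boundary S*=95.2586
step 5: (k=5,j=0): S=86.4116, (K−S)⁺=48.5484, hold=48.4319 ⇒ V=48.5484 exercise | (k=5,j=1): S=105.0113, (K−S)⁺=29.9487, hold=30.3807 ⇒ V=30.3807 continue | (k=5,j=2): S=127.6146, (K−S)⁺=7.3454, hold=13.0516 ⇒ V=13.0516 continue | (k=5,j=3): S=155.0831, (K−S)⁺=0.0000, hold=2.6912 ⇒ V=2.6912 continue | (k=5,j=4): S=188.4640, (K−S)⁺=0.0000, hold=0.0000 ⇒ V=0.0000 continue | (k=5,j=5): S=229.0301, (K−S)⁺=0.0000, hold=0.0000 ⇒ V=0.0000 continue  boundary S*=86.4116
step 4: (k=4,j=0): S=95.2586, (K−S)⁺=39.7014, hold=39.7922 ⇒ V=39.7922 continue | (k=4,j=1): S=115.7626, (K−S)⁺=19.1974, hold=22.0424 ⇒ V=22.0424 continue | (k=4,j=2): S=140.6800, (K−S)⁺=0.0000, hold=8.0708 ⇒ V=8.0708 continue | (k=4,j=3): S=170.9608, (K−S)⁺=0.0000, hold=1.3980 ⇒ V=1.3980 continue | (k=4,j=4): S=207.7593, (K−S)⁺=0.0000, hold=0.0000 ⇒ V=0.0000 continue  boundary S*=-
step 3: (k=3,j=0): S=105.0113, (K−S)⁺=29.9487, hold=31.2440 ⇒ V=31.2440 continue | (k=3,j=1): S=127.6146, (K−S)⁺=7.3454, hold=15.3218 ⇒ V=15.3218 continue | (k=3,j=2): S=155.0831, (K−S)⁺=0.0000, hold=4.8632 ⇒ V=4.8632 continue | (k=3,j=3): S=188.4640, (K−S)⁺=0.0000, hold=0.7262 ⇒ V=0.7262 continue  boundary S*=-
step 2: (k=2,j=0): S=115.7626, (K−S)⁺=19.1974, hold=23.5797 ⇒ V=23.5797 continue | (k=2,j=1): S=140.6800, (K−S)⁺=0.0000, hold=10.2920 ⇒ V=10.2920 continue | (k=2,j=2): S=170.9608, (K−S)⁺=0.0000, hold=2.8746 ⇒ V=2.8746 continue  boundary S*=-
step 1: (k=1,j=0): S=127.6146, (K−S)⁺=7.3454, hold=17.1857 ⇒ V=17.1857 continue | (k=1,j=1): S=155.0831, (K−S)⁺=0.0000, hold=6.7253 ⇒ V=6.7253 continue  boundary S*=-
step 0: (k=0,j=0): S=140.6800, (K−S)⁺=0.0000, hold=12.1534 ⇒ V=12.1534 continue  boundary S*=-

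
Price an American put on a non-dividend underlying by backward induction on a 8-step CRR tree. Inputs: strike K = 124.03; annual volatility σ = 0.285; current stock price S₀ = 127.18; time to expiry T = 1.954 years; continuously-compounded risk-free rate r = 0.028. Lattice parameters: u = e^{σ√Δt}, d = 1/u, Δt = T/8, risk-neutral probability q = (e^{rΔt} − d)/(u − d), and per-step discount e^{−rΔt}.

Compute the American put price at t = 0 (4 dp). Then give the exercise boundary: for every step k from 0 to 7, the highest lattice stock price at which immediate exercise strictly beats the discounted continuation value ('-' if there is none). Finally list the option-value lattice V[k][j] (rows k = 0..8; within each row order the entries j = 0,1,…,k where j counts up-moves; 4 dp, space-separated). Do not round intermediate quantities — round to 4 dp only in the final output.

price = 15.2517
boundary = - - - 83.3500 72.3993 83.3500 95.9570 83.3500
tree:
15.2517
21.8827 8.5398
30.4009 13.2929 3.6952
40.6800 20.0911 6.3788 0.9441
51.6307 29.2660 10.7902 1.8607 0.0000
61.1427 40.6800 17.7550 3.6671 0.0000 0.0000
69.4049 51.6307 28.0730 7.2273 0.0000 0.0000 0.0000
76.5817 61.1427 40.6800 14.2440 0.0000 0.0000 0.0000 0.0000
82.8155 69.4049 51.6307 28.0730 0.0000 0.0000 0.0000 0.0000 0.0000

Δt=0.24425  u=1.15125  d=0.86862  q=0.48913  discount=0.99318
step 8 (expiry): payoffs max(K−S,0) = 82.8155 69.4049 51.6307 28.0730 0.0000 0.0000 0.0000 0.0000 0.0000
step 7: (k=7,j=0): S=47.4483, (K−S)⁺=76.5817, hold=75.7363 ⇒ V=76.5817 exercise | (k=7,j=1): S=62.8873, (K−S)⁺=61.1427, hold=60.2973 ⇒ V=61.1427 exercise | (k=7,j=2): S=83.3500, (K−S)⁺=40.6800, hold=39.8347 ⇒ V=40.6800 exercise | (k=7,j=3): S=110.4709, (K−S)⁺=13.5591, hold=14.2440 ⇒ V=14.2440 continue | (k=7,j=4): S=146.4165, (K−S)⁺=0.0000, hold=0.0000 ⇒ V=0.0000 continue | (k=7,j=5): S=194.0583, (K−S)⁺=0.0000, hold=0.0000 ⇒ V=0.0000 continue | (k=7,j=6): S=257.2021, (K−S)⁺=0.0000, hold=0.0000 ⇒ V=0.0000 continue | (k=7,j=7): S=340.8919, (K−S)⁺=0.0000, hold=0.0000 ⇒ V=0.0000 continue  boundary S*=83.3500
step 6: (k=6,j=0): S=54.6251, (K−S)⁺=69.4049, hold=68.5596 ⇒ V=69.4049 exercise | (k=6,j=1): S=72.3993, (K−S)⁺=51.6307, hold=50.7854 ⇒ V=51.6307 exercise | (k=6,j=2): S=95.9570, (K−S)⁺=28.0730, hold=27.5604 ⇒ V=28.0730 exercise | (k=6,j=3): S=127.1800, (K−S)⁺=0.0000, hold=7.2273 ⇒ V=7.2273 continue | (k=6,j=4): S=168.5625, (K−S)⁺=0.0000, hold=0.0000 ⇒ V=0.0000 continue | (k=6,j=5): S=223.4104, (K−S)⁺=0.0000, hold=0.0000 ⇒ V=0.0000 continue | (k=6,j=6): S=296.1049, (K−S)⁺=0.0000, hold=0.0000 ⇒ V=0.0000 continue  boundary S*=95.9570
step 5: (k=5,j=0): S=62.8873, (K−S)⁺=61.1427, hold=60.2973 ⇒ V=61.1427 exercise | (k=5,j=1): S=83.3500, (K−S)⁺=40.6800, hold=39.8347 ⇒ V=40.6800 exercise | (k=5,j=2): S=110.4709, (K−S)⁺=13.5591, hold=17.7550 ⇒ V=17.7550 continue | (k=5,j=3): S=146.4165, (K−S)⁺=0.0000, hold=3.6671 ⇒ V=3.6671 continue | (k=5,j=4): S=194.0583, (K−S)⁺=0.0000, hold=0.0000 ⇒ V=0.0000 continue | (k=5,j=5): S=257.2021, (K−S)⁺=0.0000, hold=0.0000 ⇒ V=0.0000 continue  boundary S*=83.3500
step 4: (k=4,j=0): S=72.3993, (K−S)⁺=51.6307, hold=50.7854 ⇒ V=51.6307 exercise | (k=4,j=1): S=95.9570, (K−S)⁺=28.0730, hold=29.2660 ⇒ V=29.2660 continue | (k=4,j=2): S=127.1800, (K−S)⁺=0.0000, hold=10.7902 ⇒ V=10.7902 continue | (k=4,j=3): S=168.5625, (K−S)⁺=0.0000, hold=1.8607 ⇒ V=1.8607 continue | (k=4,j=4): S=223.4104, (K−S)⁺=0.0000, hold=0.0000 ⇒ V=0.0000 continue  boundary S*=72.3993
step 3: (k=3,j=0): S=83.3500, (K−S)⁺=40.6800, hold=40.4142 ⇒ V=40.6800 exercise | (k=3,j=1): S=110.4709, (K−S)⁺=13.5591, hold=20.0911 ⇒ V=20.0911 continue | (k=3,j=2): S=146.4165, (K−S)⁺=0.0000, hold=6.3788 ⇒ V=6.3788 continue | (k=3,j=3): S=194.0583, (K−S)⁺=0.0000, hold=0.9441 ⇒ V=0.9441 continue  boundary S*=83.3500
step 2: (k=2,j=0): S=95.9570, (K−S)⁺=28.0730, hold=30.4009 ⇒ V=30.4009 continue | (k=2,j=1): S=127.1800, (K−S)⁺=0.0000, hold=13.2929 ⇒ V=13.2929 continue | (k=2,j=2): S=168.5625, (K−S)⁺=0.0000, hold=3.6952 ⇒ V=3.6952 continue  boundary S*=-
step 1: (k=1,j=0): S=110.4709, (K−S)⁺=13.5591, hold=21.8827 ⇒ V=21.8827 continue | (k=1,j=1): S=146.4165, (K−S)⁺=0.0000, hold=8.5398 ⇒ V=8.5398 continue  boundary S*=-
step 0: (k=0,j=0): S=127.1800, (K−S)⁺=0.0000, hold=15.2517 ⇒ V=15.2517 continue  boundary S*=-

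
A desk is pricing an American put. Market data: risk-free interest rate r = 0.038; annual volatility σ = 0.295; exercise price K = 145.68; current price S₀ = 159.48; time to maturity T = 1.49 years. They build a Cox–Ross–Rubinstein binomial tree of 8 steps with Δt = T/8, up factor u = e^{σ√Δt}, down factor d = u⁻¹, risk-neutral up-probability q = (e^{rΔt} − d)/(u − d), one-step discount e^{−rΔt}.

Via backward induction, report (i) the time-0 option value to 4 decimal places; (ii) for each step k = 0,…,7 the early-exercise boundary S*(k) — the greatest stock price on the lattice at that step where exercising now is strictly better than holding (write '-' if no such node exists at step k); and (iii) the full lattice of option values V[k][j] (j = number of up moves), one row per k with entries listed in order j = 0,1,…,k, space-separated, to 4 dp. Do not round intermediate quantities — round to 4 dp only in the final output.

price = 12.9588
boundary = - - - - 95.8390 108.8512 95.8390 108.8512
tree:
12.9588
19.0694 6.9361
27.2351 11.0462 2.8596
37.5750 17.1199 5.0334 0.6919
49.8410 25.6509 8.6977 1.3827 0.0000
61.2977 36.8288 14.6615 2.7631 0.0000 0.0000
71.3849 49.8410 23.8642 5.5216 0.0000 0.0000 0.0000
80.2662 61.2977 36.8288 11.0340 0.0000 0.0000 0.0000 0.0000
88.0859 71.3849 49.8410 22.0499 0.0000 0.0000 0.0000 0.0000 0.0000

Δt=0.18625  u=1.13577  d=0.88046  q=0.49603  discount=0.99295
step 8 (expiry): payoffs max(K−S,0) = 88.0859 71.3849 49.8410 22.0499 0.0000 0.0000 0.0000 0.0000 0.0000
step 7: (k=7,j=0): S=65.4138, (K−S)⁺=80.2662, hold=79.2388 ⇒ V=80.2662 exercise | (k=7,j=1): S=84.3823, (K−S)⁺=61.2977, hold=60.2703 ⇒ V=61.2977 exercise | (k=7,j=2): S=108.8512, (K−S)⁺=36.8288, hold=35.8014 ⇒ V=36.8288 exercise | (k=7,j=3): S=140.4156, (K−S)⁺=5.2644, hold=11.0340 ⇒ V=11.0340 continue | (k=7,j=4): S=181.1329, (K−S)⁺=0.0000, hold=0.0000 ⇒ V=0.0000 continue | (k=7,j=5): S=233.6572, (K−S)⁺=0.0000, hold=0.0000 ⇒ V=0.0000 continue | (k=7,j=6): S=301.4125, (K−S)⁺=0.0000, hold=0.0000 ⇒ V=0.0000 continue | (k=7,j=7): S=388.8152, (K−S)⁺=0.0000, hold=0.0000 ⇒ V=0.0000 continue  boundary S*=108.8512
step 6: (k=6,j=0): S=74.2951, (K−S)⁺=71.3849, hold=70.3575 ⇒ V=71.3849 exercise | (k=6,j=1): S=95.8390, (K−S)⁺=49.8410, hold=48.8136 ⇒ V=49.8410 exercise | (k=6,j=2): S=123.6301, (K−S)⁺=22.0499, hold=23.8642 ⇒ V=23.8642 continue | (k=6,j=3): S=159.4800, (K−S)⁺=0.0000, hold=5.5216 ⇒ V=5.5216 continue | (k=6,j=4): S=205.7256, (K−S)⁺=0.0000, hold=0.0000 ⇒ V=0.0000 continue | (k=6,j=5): S=265.3813, (K−S)⁺=0.0000, hold=0.0000 ⇒ V=0.0000 continue | (k=6,j=6): S=342.3357, (K−S)⁺=0.0000, hold=0.0000 ⇒ V=0.0000 continue  boundary S*=95.8390
step 5: (k=5,j=0): S=84.3823, (K−S)⁺=61.2977, hold=60.2703 ⇒ V=61.2977 exercise | (k=5,j=1): S=108.8512, (K−S)⁺=36.8288, hold=36.6950 ⇒ V=36.8288 exercise | (k=5,j=2): S=140.4156, (K−S)⁺=5.2644, hold=14.6615 ⇒ V=14.6615 continue | (k=5,j=3): S=181.1329, (K−S)⁺=0.0000, hold=2.7631 ⇒ V=2.7631 continue | (k=5,j=4): S=233.6572, (K−S)⁺=0.0000, hold=0.0000 ⇒ V=0.0000 continue | (k=5,j=5): S=301.4125, (K−S)⁺=0.0000, hold=0.0000 ⇒ V=0.0000 continue  boundary S*=108.8512
step 4: (k=4,j=0): S=95.8390, (K−S)⁺=49.8410, hold=48.8136 ⇒ V=49.8410 exercise | (k=4,j=1): S=123.6301, (K−S)⁺=22.0499, hold=25.6509 ⇒ V=25.6509 continue | (k=4,j=2): S=159.4800, (K−S)⁺=0.0000, hold=8.6977 ⇒ V=8.6977 continue | (k=4,j=3): S=205.7256, (K−S)⁺=0.0000, hold=1.3827 ⇒ V=1.3827 continue | (k=4,j=4): S=265.3813, (K−S)⁺=0.0000, hold=0.0000 ⇒ V=0.0000 continue  boundary S*=95.8390
step 3: (k=3,j=0): S=108.8512, (K−S)⁺=36.8288, hold=37.5750 ⇒ V=37.5750 continue | (k=3,j=1): S=140.4156, (K−S)⁺=5.2644, hold=17.1199 ⇒ V=17.1199 continue | (k=3,j=2): S=181.1329, (K−S)⁺=0.0000, hold=5.0334 ⇒ V=5.0334 continue | (k=3,j=3): S=233.6572, (K−S)⁺=0.0000, hold=0.6919 ⇒ V=0.6919 continue  boundary S*=-
step 2: (k=2,j=0): S=123.6301, (K−S)⁺=22.0499, hold=27.2351 ⇒ V=27.2351 continue | (k=2,j=1): S=159.4800, (K−S)⁺=0.0000, hold=11.0462 ⇒ V=11.0462 continue | (k=2,j=2): S=205.7256, (K−S)⁺=0.0000, hold=2.8596 ⇒ V=2.8596 continue  boundary S*=-
step 1: (k=1,j=0): S=140.4156, (K−S)⁺=5.2644, hold=19.0694 ⇒ V=19.0694 continue | (k=1,j=1): S=181.1329, (K−S)⁺=0.0000, hold=6.9361 ⇒ V=6.9361 continue  boundary S*=-
step 0: (k=0,j=0): S=159.4800, (K−S)⁺=0.0000, hold=12.9588 ⇒ V=12.9588 continue  boundary S*=-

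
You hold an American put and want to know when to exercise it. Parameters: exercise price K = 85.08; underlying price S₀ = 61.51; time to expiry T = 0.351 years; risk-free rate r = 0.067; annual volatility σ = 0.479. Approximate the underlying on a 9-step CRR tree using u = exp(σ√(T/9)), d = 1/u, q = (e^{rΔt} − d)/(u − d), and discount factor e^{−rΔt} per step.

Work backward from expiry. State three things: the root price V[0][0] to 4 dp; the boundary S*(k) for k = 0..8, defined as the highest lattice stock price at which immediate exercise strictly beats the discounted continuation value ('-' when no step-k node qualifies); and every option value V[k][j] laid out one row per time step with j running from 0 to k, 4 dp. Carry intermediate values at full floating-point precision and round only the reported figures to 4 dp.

price = 23.9913
boundary = - 55.9582 50.9075 55.9582 61.5100 55.9582 61.5100 67.6126 74.3207
tree:
23.9913
29.1218 18.7832
34.1725 23.7546 13.7129
38.7674 29.1218 18.2991 9.0162
42.9475 34.1725 23.5700 12.9146 5.0098
46.7503 38.7674 29.1218 17.8364 7.8644 2.0675
50.2099 42.9475 34.1725 23.5700 11.9683 3.6379 0.4451
53.3572 46.7503 38.7674 29.1218 17.4674 6.3127 0.8754 0.0000
56.2205 50.2099 42.9475 34.1725 23.5700 10.7593 1.7216 0.0000 0.0000
58.8253 53.3572 46.7503 38.7674 29.1218 17.4674 3.3857 0.0000 0.0000 0.0000

Δt=0.03900  u=1.09921  d=0.90974  q=0.49018  discount=0.99739
step 9 (expiry): payoffs max(K−S,0) = 58.8253 53.3572 46.7503 38.7674 29.1218 17.4674 3.3857 0.0000 0.0000 0.0000
step 8: (k=8,j=0): S=28.8595, (K−S)⁺=56.2205, hold=55.9984 ⇒ V=56.2205 exercise | (k=8,j=1): S=34.8701, (K−S)⁺=50.2099, hold=49.9879 ⇒ V=50.2099 exercise | (k=8,j=2): S=42.1325, (K−S)⁺=42.9475, hold=42.7254 ⇒ V=42.9475 exercise | (k=8,j=3): S=50.9075, (K−S)⁺=34.1725, hold=33.9505 ⇒ V=34.1725 exercise | (k=8,j=4): S=61.5100, (K−S)⁺=23.5700, hold=23.3480 ⇒ V=23.5700 exercise | (k=8,j=5): S=74.3207, (K−S)⁺=10.7593, hold=10.5373 ⇒ V=10.7593 exercise | (k=8,j=6): S=89.7995, (K−S)⁺=0.0000, hold=1.7216 ⇒ V=1.7216 continue | (k=8,j=7): S=108.5021, (K−S)⁺=0.0000, hold=0.0000 ⇒ V=0.0000 continue | (k=8,j=8): S=131.0998, (K−S)⁺=0.0000, hold=0.0000 ⇒ V=0.0000 continue  boundary S*=74.3207
step 7: (k=7,j=0): S=31.7228, (K−S)⁺=53.3572, hold=53.1352 ⇒ V=53.3572 exercise | (k=7,j=1): S=38.3297, (K−S)⁺=46.7503, hold=46.5283 ⇒ V=46.7503 exercise | (k=7,j=2): S=46.3126, (K−S)⁺=38.7674, hold=38.5453 ⇒ V=38.7674 exercise | (k=7,j=3): S=55.9582, (K−S)⁺=29.1218, hold=28.8998 ⇒ V=29.1218 exercise | (k=7,j=4): S=67.6126, (K−S)⁺=17.4674, hold=17.2454 ⇒ V=17.4674 exercise | (k=7,j=5): S=81.6943, (K−S)⁺=3.3857, hold=6.3127 ⇒ V=6.3127 continue | (k=7,j=6): S=98.7088, (K−S)⁺=0.0000, hold=0.8754 ⇒ V=0.8754 continue | (k=7,j=7): S=119.2669, (K−S)⁺=0.0000, hold=0.0000 ⇒ V=0.0000 continue  boundary S*=67.6126
step 6: (k=6,j=0): S=34.8701, (K−S)⁺=50.2099, hold=49.9879 ⇒ V=50.2099 exercise | (k=6,j=1): S=42.1325, (K−S)⁺=42.9475, hold=42.7254 ⇒ V=42.9475 exercise | (k=6,j=2): S=50.9075, (K−S)⁺=34.1725, hold=33.9505 ⇒ V=34.1725 exercise | (k=6,j=3): S=61.5100, (K−S)⁺=23.5700, hold=23.3480 ⇒ V=23.5700 exercise | (k=6,j=4): S=74.3207, (K−S)⁺=10.7593, hold=11.9683 ⇒ V=11.9683 continue | (k=6,j=5): S=89.7995, (K−S)⁺=0.0000, hold=3.6379 ⇒ V=3.6379 continue | (k=6,j=6): S=108.5021, (K−S)⁺=0.0000, hold=0.4451 ⇒ V=0.4451 continue  boundary S*=61.5100
step 5: (k=5,j=0): S=38.3297, (K−S)⁺=46.7503, hold=46.5283 ⇒ V=46.7503 exercise | (k=5,j=1): S=46.3126, (K−S)⁺=38.7674, hold=38.5453 ⇒ V=38.7674 exercise | (k=5,j=2): S=55.9582, (K−S)⁺=29.1218, hold=28.8998 ⇒ V=29.1218 exercise | (k=5,j=3): S=67.6126, (K−S)⁺=17.4674, hold=17.8364 ⇒ V=17.8364 continue | (k=5,j=4): S=81.6943, (K−S)⁺=3.3857, hold=7.8644 ⇒ V=7.8644 continue | (k=5,j=5): S=98.7088, (K−S)⁺=0.0000, hold=2.0675 ⇒ V=2.0675 continue  boundary S*=55.9582
step 4: (k=4,j=0): S=42.1325, (K−S)⁺=42.9475, hold=42.7254 ⇒ V=42.9475 exercise | (k=4,j=1): S=50.9075, (K−S)⁺=34.1725, hold=33.9505 ⇒ V=34.1725 exercise | (k=4,j=2): S=61.5100, (K−S)⁺=23.5700, hold=23.5284 ⇒ V=23.5700 exercise | (k=4,j=3): S=74.3207, (K−S)⁺=10.7593, hold=12.9146 ⇒ V=12.9146 continue | (k=4,j=4): S=89.7995, (K−S)⁺=0.0000, hold=5.0098 ⇒ V=5.0098 continue  boundary S*=61.5100
step 3: (k=3,j=0): S=46.3126, (K−S)⁺=38.7674, hold=38.5453 ⇒ V=38.7674 exercise | (k=3,j=1): S=55.9582, (K−S)⁺=29.1218, hold=28.8998 ⇒ V=29.1218 exercise | (k=3,j=2): S=67.6126, (K−S)⁺=17.4674, hold=18.2991 ⇒ V=18.2991 continue | (k=3,j=3): S=81.6943, (K−S)⁺=3.3857, hold=9.0162 ⇒ V=9.0162 continue  boundary S*=55.9582
step 2: (k=2,j=0): S=50.9075, (K−S)⁺=34.1725, hold=33.9505 ⇒ V=34.1725 exercise | (k=2,j=1): S=61.5100, (K−S)⁺=23.5700, hold=23.7546 ⇒ V=23.7546 continue | (k=2,j=2): S=74.3207, (K−S)⁺=10.7593, hold=13.7129 ⇒ V=13.7129 continue  boundary S*=50.9075
step 1: (k=1,j=0): S=55.9582, (K−S)⁺=29.1218, hold=28.9900 ⇒ V=29.1218 exercise | (k=1,j=1): S=67.6126, (K−S)⁺=17.4674, hold=18.7832 ⇒ V=18.7832 continue  boundary S*=55.9582
step 0: (k=0,j=0): S=61.5100, (K−S)⁺=23.5700, hold=23.9913 ⇒ V=23.9913 continue  boundary S*=-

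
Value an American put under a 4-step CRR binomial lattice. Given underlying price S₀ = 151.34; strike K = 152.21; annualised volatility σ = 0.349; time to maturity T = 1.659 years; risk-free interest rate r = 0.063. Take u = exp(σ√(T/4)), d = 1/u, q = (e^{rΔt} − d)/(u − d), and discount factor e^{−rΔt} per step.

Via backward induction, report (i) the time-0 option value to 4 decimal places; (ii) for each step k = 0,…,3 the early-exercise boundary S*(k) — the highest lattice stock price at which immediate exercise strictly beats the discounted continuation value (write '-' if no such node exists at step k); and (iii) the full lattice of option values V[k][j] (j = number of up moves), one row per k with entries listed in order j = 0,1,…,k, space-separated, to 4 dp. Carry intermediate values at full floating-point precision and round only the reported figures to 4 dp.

price = 20.4329
boundary = - - 96.5450 120.8765
tree:
20.4329
34.5174 7.5621
55.6650 15.3945 0.2044
75.0987 31.3335 0.4217 0.0000
90.6206 55.6650 0.8700 0.0000 0.0000

Δt=0.41475, u=1.25202, d=0.79871, q=0.50245, disc=e^(-rΔt)=0.97421
k=4 terminal: V=max(K-S,0) → 90.6206 55.6650 0.8700 0.0000 0.0000
k=3: j=0 S=77.1113 intr=75.0987 cont=71.1731 V=75.0987[EX]; j=1 S=120.8765 intr=31.3335 cont=27.4079 V=31.3335[EX]; j=2 S=189.4810 intr=0.0000 cont=0.4217 V=0.4217[hold]; j=3 S=297.0226 intr=0.0000 cont=0.0000 V=0.0000[hold]  S*(3)=120.8765
k=2: j=0 S=96.5450 intr=55.6650 cont=51.7394 V=55.6650[EX]; j=1 S=151.3400 intr=0.8700 cont=15.3945 V=15.3945[hold]; j=2 S=237.2344 intr=0.0000 cont=0.2044 V=0.2044[hold]  S*(2)=96.5450
k=1: j=0 S=120.8765 intr=31.3335 cont=34.5174 V=34.5174[hold]; j=1 S=189.4810 intr=0.0000 cont=7.5621 V=7.5621[hold]  S*(1)=-
k=0: j=0 S=151.3400 intr=0.8700 cont=20.4329 V=20.4329[hold]  S*(0)=-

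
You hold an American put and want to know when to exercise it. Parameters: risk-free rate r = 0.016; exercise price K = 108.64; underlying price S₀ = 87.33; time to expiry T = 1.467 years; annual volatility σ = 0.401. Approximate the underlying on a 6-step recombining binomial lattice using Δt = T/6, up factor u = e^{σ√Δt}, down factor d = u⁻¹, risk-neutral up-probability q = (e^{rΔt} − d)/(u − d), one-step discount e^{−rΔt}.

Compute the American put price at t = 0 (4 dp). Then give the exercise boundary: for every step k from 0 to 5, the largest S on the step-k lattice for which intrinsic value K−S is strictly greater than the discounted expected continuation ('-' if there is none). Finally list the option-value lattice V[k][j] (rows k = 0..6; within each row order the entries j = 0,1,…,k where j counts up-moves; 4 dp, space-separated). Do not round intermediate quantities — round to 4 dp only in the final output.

price = 30.4935
boundary = - - - 48.1753 58.7405 71.6227
tree:
30.4935
39.8124 19.8316
50.0882 28.1084 10.3002
60.4647 38.3538 16.3405 3.3088
69.1296 49.8995 25.1490 6.1562 0.0000
76.2360 60.4647 37.0173 11.4538 0.0000 0.0000
82.0642 69.1296 49.8995 21.3100 0.0000 0.0000 0.0000

params: Δt=0.24450 u=1.21931 d=0.82014 q=0.46041 e^(-rΔt)=0.99610
t_6 payoffs: 82.0642 69.1296 49.8995 21.3100 0.0000 0.0000 0.0000
t_5: node(5,0) S=32.4040 payoff=76.2360 vs cont=75.8118 → 76.2360 [stop]  node(5,1) S=48.1753 payoff=60.4647 vs cont=60.0405 → 60.4647 [stop]  node(5,2) S=71.6227 payoff=37.0173 vs cont=36.5931 → 37.0173 [stop]  node(5,3) S=106.4820 payoff=2.1580 vs cont=11.4538 → 11.4538 [wait]  node(5,4) S=158.3077 payoff=0.0000 vs cont=0.0000 → 0.0000 [wait]  node(5,5) S=235.3574 payoff=0.0000 vs cont=0.0000 → 0.0000 [wait]  ⇒ S*(5)=71.6227
t_4: node(4,0) S=39.5104 payoff=69.1296 vs cont=68.7054 → 69.1296 [stop]  node(4,1) S=58.7405 payoff=49.8995 vs cont=49.4753 → 49.8995 [stop]  node(4,2) S=87.3300 payoff=21.3100 vs cont=25.1490 → 25.1490 [wait]  node(4,3) S=129.8342 payoff=0.0000 vs cont=6.1562 → 6.1562 [wait]  node(4,4) S=193.0256 payoff=0.0000 vs cont=0.0000 → 0.0000 [wait]  ⇒ S*(4)=58.7405
t_3: node(3,0) S=48.1753 payoff=60.4647 vs cont=60.0405 → 60.4647 [stop]  node(3,1) S=71.6227 payoff=37.0173 vs cont=38.3538 → 38.3538 [wait]  node(3,2) S=106.4820 payoff=2.1580 vs cont=16.3405 → 16.3405 [wait]  node(3,3) S=158.3077 payoff=0.0000 vs cont=3.3088 → 3.3088 [wait]  ⇒ S*(3)=48.1753
t_2: node(2,0) S=58.7405 payoff=49.8995 vs cont=50.0882 → 50.0882 [wait]  node(2,1) S=87.3300 payoff=21.3100 vs cont=28.1084 → 28.1084 [wait]  node(2,2) S=129.8342 payoff=0.0000 vs cont=10.3002 → 10.3002 [wait]  ⇒ S*(2)=-
t_1: node(1,0) S=71.6227 payoff=37.0173 vs cont=39.8124 → 39.8124 [wait]  node(1,1) S=106.4820 payoff=2.1580 vs cont=19.8316 → 19.8316 [wait]  ⇒ S*(1)=-
t_0: node(0,0) S=87.3300 payoff=21.3100 vs cont=30.4935 → 30.4935 [wait]  ⇒ S*(0)=-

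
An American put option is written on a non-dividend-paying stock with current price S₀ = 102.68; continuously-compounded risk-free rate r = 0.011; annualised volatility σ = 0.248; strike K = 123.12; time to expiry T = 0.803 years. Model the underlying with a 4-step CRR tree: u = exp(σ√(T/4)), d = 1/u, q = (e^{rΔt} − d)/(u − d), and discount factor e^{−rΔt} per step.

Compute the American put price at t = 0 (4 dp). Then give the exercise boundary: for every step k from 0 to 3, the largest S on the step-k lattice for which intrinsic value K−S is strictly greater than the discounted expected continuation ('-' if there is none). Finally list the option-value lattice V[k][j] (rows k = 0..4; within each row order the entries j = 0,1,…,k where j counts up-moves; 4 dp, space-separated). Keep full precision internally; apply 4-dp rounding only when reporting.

Δt=0.20075  u=1.11753  d=0.89483  q=0.48218  discount=0.99779
step 4 (expiry): payoffs max(K−S,0) = 57.2851 40.9012 20.4400 0.0000 0.0000
step 3: (k=3,j=0): S=73.5722, (K−S)⁺=49.5478, hold=49.2762 ⇒ V=49.5478 exercise | (k=3,j=1): S=91.8816, (K−S)⁺=31.2384, hold=30.9668 ⇒ V=31.2384 exercise | (k=3,j=2): S=114.7475, (K−S)⁺=8.3725, hold=10.5610 ⇒ V=10.5610 continue | (k=3,j=3): S=143.3039, (K−S)⁺=0.0000, hold=0.0000 ⇒ V=0.0000 continue  boundary S*=91.8816
step 2: (k=2,j=0): S=82.2188, (K−S)⁺=40.9012, hold=40.6296 ⇒ V=40.9012 exercise | (k=2,j=1): S=102.6800, (K−S)⁺=20.4400, hold=21.2213 ⇒ V=21.2213 continue | (k=2,j=2): S=128.2332, (K−S)⁺=0.0000, hold=5.4567 ⇒ V=5.4567 continue  boundary S*=82.2188
step 1: (k=1,j=0): S=91.8816, (K−S)⁺=31.2384, hold=31.3427 ⇒ V=31.3427 continue | (k=1,j=1): S=114.7475, (K−S)⁺=8.3725, hold=13.5899 ⇒ V=13.5899 continue  boundary S*=-
step 0: (k=0,j=0): S=102.6800, (K−S)⁺=20.4400, hold=22.7325 ⇒ V=22.7325 continue  boundary S*=-

price = 22.7325
boundary = - - 82.2188 91.8816
tree:
22.7325
31.3427 13.5899
40.9012 21.2213 5.4567
49.5478 31.2384 10.5610 0.0000
57.2851 40.9012 20.4400 0.0000 0.0000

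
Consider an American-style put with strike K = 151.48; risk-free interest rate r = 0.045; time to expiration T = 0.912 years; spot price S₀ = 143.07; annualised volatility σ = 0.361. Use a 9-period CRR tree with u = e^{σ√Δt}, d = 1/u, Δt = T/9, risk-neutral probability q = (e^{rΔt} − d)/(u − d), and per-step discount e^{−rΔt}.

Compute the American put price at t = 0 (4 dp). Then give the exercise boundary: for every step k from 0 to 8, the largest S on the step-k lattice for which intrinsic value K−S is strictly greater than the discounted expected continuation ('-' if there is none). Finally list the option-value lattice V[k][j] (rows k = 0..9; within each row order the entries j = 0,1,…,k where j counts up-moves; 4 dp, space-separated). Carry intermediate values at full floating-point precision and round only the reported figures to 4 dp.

price = 21.9236
boundary = - - - 101.3504 90.3478 101.3504 113.6928 101.3504 113.6928
tree:
21.9236
29.7908 13.9767
39.2827 20.2338 7.6239
50.1296 28.4103 11.9509 3.2119
61.1322 38.5041 18.2168 5.5702 0.7984
70.9403 50.1296 26.8177 9.4752 1.5762 0.0000
79.6837 61.1322 37.7872 15.7023 3.1117 0.0000 0.0000
87.4778 70.9403 50.1296 25.0699 6.1430 0.0000 0.0000 0.0000
94.4259 79.6837 61.1322 37.7872 12.1274 0.0000 0.0000 0.0000 0.0000
100.6197 87.4778 70.9403 50.1296 23.9416 0.0000 0.0000 0.0000 0.0000 0.0000

params: Δt=0.10133 u=1.12178 d=0.89144 q=0.49114 e^(-rΔt)=0.99545
t_9 payoffs: 100.6197 87.4778 70.9403 50.1296 23.9416 0.0000 0.0000 0.0000 0.0000 0.0000
t_8: node(8,0) S=57.0541 payoff=94.4259 vs cont=93.7367 → 94.4259 [stop]  node(8,1) S=71.7963 payoff=79.6837 vs cont=78.9945 → 79.6837 [stop]  node(8,2) S=90.3478 payoff=61.1322 vs cont=60.4430 → 61.1322 [stop]  node(8,3) S=113.6928 payoff=37.7872 vs cont=37.0980 → 37.7872 [stop]  node(8,4) S=143.0700 payoff=8.4100 vs cont=12.1274 → 12.1274 [wait]  node(8,5) S=180.0379 payoff=0.0000 vs cont=0.0000 → 0.0000 [wait]  node(8,6) S=226.5580 payoff=0.0000 vs cont=0.0000 → 0.0000 [wait]  node(8,7) S=285.0985 payoff=0.0000 vs cont=0.0000 → 0.0000 [wait]  node(8,8) S=358.7652 payoff=0.0000 vs cont=0.0000 → 0.0000 [wait]  ⇒ S*(8)=113.6928
t_7: node(7,0) S=64.0022 payoff=87.4778 vs cont=86.7887 → 87.4778 [stop]  node(7,1) S=80.5397 payoff=70.9403 vs cont=70.2511 → 70.9403 [stop]  node(7,2) S=101.3504 payoff=50.1296 vs cont=49.4404 → 50.1296 [stop]  node(7,3) S=127.5384 payoff=23.9416 vs cont=25.0699 → 25.0699 [wait]  node(7,4) S=160.4931 payoff=0.0000 vs cont=6.1430 → 6.1430 [wait]  node(7,5) S=201.9630 payoff=0.0000 vs cont=0.0000 → 0.0000 [wait]  node(7,6) S=254.1483 payoff=0.0000 vs cont=0.0000 → 0.0000 [wait]  node(7,7) S=319.8178 payoff=0.0000 vs cont=0.0000 → 0.0000 [wait]  ⇒ S*(7)=101.3504
t_6: node(6,0) S=71.7963 payoff=79.6837 vs cont=78.9945 → 79.6837 [stop]  node(6,1) S=90.3478 payoff=61.1322 vs cont=60.4430 → 61.1322 [stop]  node(6,2) S=113.6928 payoff=37.7872 vs cont=37.6496 → 37.7872 [stop]  node(6,3) S=143.0700 payoff=8.4100 vs cont=15.7023 → 15.7023 [wait]  node(6,4) S=180.0379 payoff=0.0000 vs cont=3.1117 → 3.1117 [wait]  node(6,5) S=226.5580 payoff=0.0000 vs cont=0.0000 → 0.0000 [wait]  node(6,6) S=285.0985 payoff=0.0000 vs cont=0.0000 → 0.0000 [wait]  ⇒ S*(6)=113.6928
t_5: node(5,0) S=80.5397 payoff=70.9403 vs cont=70.2511 → 70.9403 [stop]  node(5,1) S=101.3504 payoff=50.1296 vs cont=49.4404 → 50.1296 [stop]  node(5,2) S=127.5384 payoff=23.9416 vs cont=26.8177 → 26.8177 [wait]  node(5,3) S=160.4931 payoff=0.0000 vs cont=9.4752 → 9.4752 [wait]  node(5,4) S=201.9630 payoff=0.0000 vs cont=1.5762 → 1.5762 [wait]  node(5,5) S=254.1483 payoff=0.0000 vs cont=0.0000 → 0.0000 [wait]  ⇒ S*(5)=101.3504
t_4: node(4,0) S=90.3478 payoff=61.1322 vs cont=60.4430 → 61.1322 [stop]  node(4,1) S=113.6928 payoff=37.7872 vs cont=38.5041 → 38.5041 [wait]  node(4,2) S=143.0700 payoff=8.4100 vs cont=18.2168 → 18.2168 [wait]  node(4,3) S=180.0379 payoff=0.0000 vs cont=5.5702 → 5.5702 [wait]  node(4,4) S=226.5580 payoff=0.0000 vs cont=0.7984 → 0.7984 [wait]  ⇒ S*(4)=90.3478
t_3: node(3,0) S=101.3504 payoff=50.1296 vs cont=49.7910 → 50.1296 [stop]  node(3,1) S=127.5384 payoff=23.9416 vs cont=28.4103 → 28.4103 [wait]  node(3,2) S=160.4931 payoff=0.0000 vs cont=11.9509 → 11.9509 [wait]  node(3,3) S=201.9630 payoff=0.0000 vs cont=3.2119 → 3.2119 [wait]  ⇒ S*(3)=101.3504
t_2: node(2,0) S=113.6928 payoff=37.7872 vs cont=39.2827 → 39.2827 [wait]  node(2,1) S=143.0700 payoff=8.4100 vs cont=20.2338 → 20.2338 [wait]  node(2,2) S=180.0379 payoff=0.0000 vs cont=7.6239 → 7.6239 [wait]  ⇒ S*(2)=-
t_1: node(1,0) S=127.5384 payoff=23.9416 vs cont=29.7908 → 29.7908 [wait]  node(1,1) S=160.4931 payoff=0.0000 vs cont=13.9767 → 13.9767 [wait]  ⇒ S*(1)=-
t_0: node(0,0) S=143.0700 payoff=8.4100 vs cont=21.9236 → 21.9236 [wait]  ⇒ S*(0)=-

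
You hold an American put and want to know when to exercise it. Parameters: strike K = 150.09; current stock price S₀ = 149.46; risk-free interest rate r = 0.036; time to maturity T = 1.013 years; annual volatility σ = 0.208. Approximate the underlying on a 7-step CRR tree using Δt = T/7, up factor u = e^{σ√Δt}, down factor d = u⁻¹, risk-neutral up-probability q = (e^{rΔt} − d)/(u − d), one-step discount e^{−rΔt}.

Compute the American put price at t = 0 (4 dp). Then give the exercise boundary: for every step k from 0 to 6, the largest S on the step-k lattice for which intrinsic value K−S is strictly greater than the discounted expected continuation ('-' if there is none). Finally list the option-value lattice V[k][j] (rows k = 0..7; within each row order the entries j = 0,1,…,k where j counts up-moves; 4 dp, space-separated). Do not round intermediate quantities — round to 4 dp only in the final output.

price = 10.9440
boundary = - - - 117.8781 108.9103 117.8781 127.5842
tree:
10.9440
16.2528 6.0196
23.3308 9.7044 2.5856
32.2119 15.1440 4.6434 0.6600
41.1797 22.6782 8.1516 1.3629 0.0000
49.4652 32.2119 13.8658 2.8143 0.0000 0.0000
57.1204 41.1797 22.5058 5.8114 0.0000 0.0000 0.0000
64.1932 49.4652 32.2119 12.0004 0.0000 0.0000 0.0000 0.0000

Δt=0.14471  u=1.08234  d=0.92392  q=0.51320  discount=0.99480
step 7 (expiry): payoffs max(K−S,0) = 64.1932 49.4652 32.2119 12.0004 0.0000 0.0000 0.0000 0.0000
step 6: (k=6,j=0): S=92.9696, (K−S)⁺=57.1204, hold=56.3405 ⇒ V=57.1204 exercise | (k=6,j=1): S=108.9103, (K−S)⁺=41.1797, hold=40.3998 ⇒ V=41.1797 exercise | (k=6,j=2): S=127.5842, (K−S)⁺=22.5058, hold=21.7259 ⇒ V=22.5058 exercise | (k=6,j=3): S=149.4600, (K−S)⁺=0.6300, hold=5.8114 ⇒ V=5.8114 continue | (k=6,j=4): S=175.0866, (K−S)⁺=0.0000, hold=0.0000 ⇒ V=0.0000 continue | (k=6,j=5): S=205.1072, (K−S)⁺=0.0000, hold=0.0000 ⇒ V=0.0000 continue | (k=6,j=6): S=240.2751, (K−S)⁺=0.0000, hold=0.0000 ⇒ V=0.0000 continue  boundary S*=127.5842
step 5: (k=5,j=0): S=100.6248, (K−S)⁺=49.4652, hold=48.6853 ⇒ V=49.4652 exercise | (k=5,j=1): S=117.8781, (K−S)⁺=32.2119, hold=31.4320 ⇒ V=32.2119 exercise | (k=5,j=2): S=138.0896, (K−S)⁺=12.0004, hold=13.8658 ⇒ V=13.8658 continue | (k=5,j=3): S=161.7666, (K−S)⁺=0.0000, hold=2.8143 ⇒ V=2.8143 continue | (k=5,j=4): S=189.5034, (K−S)⁺=0.0000, hold=0.0000 ⇒ V=0.0000 continue | (k=5,j=5): S=221.9958, (K−S)⁺=0.0000, hold=0.0000 ⇒ V=0.0000 continue  boundary S*=117.8781
step 4: (k=4,j=0): S=108.9103, (K−S)⁺=41.1797, hold=40.3998 ⇒ V=41.1797 exercise | (k=4,j=1): S=127.5842, (K−S)⁺=22.5058, hold=22.6782 ⇒ V=22.6782 continue | (k=4,j=2): S=149.4600, (K−S)⁺=0.6300, hold=8.1516 ⇒ V=8.1516 continue | (k=4,j=3): S=175.0866, (K−S)⁺=0.0000, hold=1.3629 ⇒ V=1.3629 continue | (k=4,j=4): S=205.1072, (K−S)⁺=0.0000, hold=0.0000 ⇒ V=0.0000 continue  boundary S*=108.9103
step 3: (k=3,j=0): S=117.8781, (K−S)⁺=32.2119, hold=31.5201 ⇒ V=32.2119 exercise | (k=3,j=1): S=138.0896, (K−S)⁺=12.0004, hold=15.1440 ⇒ V=15.1440 continue | (k=3,j=2): S=161.7666, (K−S)⁺=0.0000, hold=4.6434 ⇒ V=4.6434 continue | (k=3,j=3): S=189.5034, (K−S)⁺=0.0000, hold=0.6600 ⇒ V=0.6600 continue  boundary S*=117.8781
step 2: (k=2,j=0): S=127.5842, (K−S)⁺=22.5058, hold=23.3308 ⇒ V=23.3308 continue | (k=2,j=1): S=149.4600, (K−S)⁺=0.6300, hold=9.7044 ⇒ V=9.7044 continue | (k=2,j=2): S=175.0866, (K−S)⁺=0.0000, hold=2.5856 ⇒ V=2.5856 continue  boundary S*=-
step 1: (k=1,j=0): S=138.0896, (K−S)⁺=12.0004, hold=16.2528 ⇒ V=16.2528 continue | (k=1,j=1): S=161.7666, (K−S)⁺=0.0000, hold=6.0196 ⇒ V=6.0196 continue  boundary S*=-
step 0: (k=0,j=0): S=149.4600, (K−S)⁺=0.6300, hold=10.9440 ⇒ V=10.9440 continue  boundary S*=-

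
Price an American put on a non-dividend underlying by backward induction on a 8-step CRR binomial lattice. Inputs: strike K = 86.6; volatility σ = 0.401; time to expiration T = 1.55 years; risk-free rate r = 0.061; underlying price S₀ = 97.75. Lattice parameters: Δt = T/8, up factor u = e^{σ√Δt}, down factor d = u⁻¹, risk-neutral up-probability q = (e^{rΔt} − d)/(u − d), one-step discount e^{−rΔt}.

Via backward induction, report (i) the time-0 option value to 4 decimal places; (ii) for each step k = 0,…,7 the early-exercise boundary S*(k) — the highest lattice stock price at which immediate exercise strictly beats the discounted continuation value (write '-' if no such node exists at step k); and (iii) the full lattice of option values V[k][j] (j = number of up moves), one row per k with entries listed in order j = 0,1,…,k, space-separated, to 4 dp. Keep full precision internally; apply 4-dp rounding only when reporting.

price = 10.3350
boundary = - - - - 48.2492 57.5635 48.2492 57.5635
tree:
10.3350
15.0803 5.6369
21.3533 8.9043 2.3661
29.1971 13.6912 4.1281 0.5859
38.3508 20.3596 7.0690 1.1612 0.0000
46.1579 29.0365 11.8046 2.3017 0.0000 0.0000
52.7018 38.3508 19.0237 4.5623 0.0000 0.0000 0.0000
58.1868 46.1579 29.0365 9.0430 0.0000 0.0000 0.0000 0.0000
62.7843 52.7018 38.3508 17.9242 0.0000 0.0000 0.0000 0.0000 0.0000

params: Δt=0.19375 u=1.19304 d=0.83819 q=0.48949 e^(-rΔt)=0.98825
t_8 payoffs: 62.7843 52.7018 38.3508 17.9242 0.0000 0.0000 0.0000 0.0000 0.0000
t_7: node(7,0) S=28.4132 payoff=58.1868 vs cont=57.1693 → 58.1868 [stop]  node(7,1) S=40.4421 payoff=46.1579 vs cont=45.1404 → 46.1579 [stop]  node(7,2) S=57.5635 payoff=29.0365 vs cont=28.0190 → 29.0365 [stop]  node(7,3) S=81.9332 payoff=4.6668 vs cont=9.0430 → 9.0430 [wait]  node(7,4) S=116.6201 payoff=0.0000 vs cont=0.0000 → 0.0000 [wait]  node(7,5) S=165.9918 payoff=0.0000 vs cont=0.0000 → 0.0000 [wait]  node(7,6) S=236.2652 payoff=0.0000 vs cont=0.0000 → 0.0000 [wait]  node(7,7) S=336.2892 payoff=0.0000 vs cont=0.0000 → 0.0000 [wait]  ⇒ S*(7)=57.5635
t_6: node(6,0) S=33.8982 payoff=52.7018 vs cont=51.6843 → 52.7018 [stop]  node(6,1) S=48.2492 payoff=38.3508 vs cont=37.3333 → 38.3508 [stop]  node(6,2) S=68.6758 payoff=17.9242 vs cont=19.0237 → 19.0237 [wait]  node(6,3) S=97.7500 payoff=0.0000 vs cont=4.5623 → 4.5623 [wait]  node(6,4) S=139.1329 payoff=0.0000 vs cont=0.0000 → 0.0000 [wait]  node(6,5) S=198.0355 payoff=0.0000 vs cont=0.0000 → 0.0000 [wait]  node(6,6) S=281.8749 payoff=0.0000 vs cont=0.0000 → 0.0000 [wait]  ⇒ S*(6)=48.2492
t_5: node(5,0) S=40.4421 payoff=46.1579 vs cont=45.1404 → 46.1579 [stop]  node(5,1) S=57.5635 payoff=29.0365 vs cont=28.5509 → 29.0365 [stop]  node(5,2) S=81.9332 payoff=4.6668 vs cont=11.8046 → 11.8046 [wait]  node(5,3) S=116.6201 payoff=0.0000 vs cont=2.3017 → 2.3017 [wait]  node(5,4) S=165.9918 payoff=0.0000 vs cont=0.0000 → 0.0000 [wait]  node(5,5) S=236.2652 payoff=0.0000 vs cont=0.0000 → 0.0000 [wait]  ⇒ S*(5)=57.5635
t_4: node(4,0) S=48.2492 payoff=38.3508 vs cont=37.3333 → 38.3508 [stop]  node(4,1) S=68.6758 payoff=17.9242 vs cont=20.3596 → 20.3596 [wait]  node(4,2) S=97.7500 payoff=0.0000 vs cont=7.0690 → 7.0690 [wait]  node(4,3) S=139.1329 payoff=0.0000 vs cont=1.1612 → 1.1612 [wait]  node(4,4) S=198.0355 payoff=0.0000 vs cont=0.0000 → 0.0000 [wait]  ⇒ S*(4)=48.2492
t_3: node(3,0) S=57.5635 payoff=29.0365 vs cont=29.1971 → 29.1971 [wait]  node(3,1) S=81.9332 payoff=4.6668 vs cont=13.6912 → 13.6912 [wait]  node(3,2) S=116.6201 payoff=0.0000 vs cont=4.1281 → 4.1281 [wait]  node(3,3) S=165.9918 payoff=0.0000 vs cont=0.5859 → 0.5859 [wait]  ⇒ S*(3)=-
t_2: node(2,0) S=68.6758 payoff=17.9242 vs cont=21.3533 → 21.3533 [wait]  node(2,1) S=97.7500 payoff=0.0000 vs cont=8.9043 → 8.9043 [wait]  node(2,2) S=139.1329 payoff=0.0000 vs cont=2.3661 → 2.3661 [wait]  ⇒ S*(2)=-
t_1: node(1,0) S=81.9332 payoff=4.6668 vs cont=15.0803 → 15.0803 [wait]  node(1,1) S=116.6201 payoff=0.0000 vs cont=5.6369 → 5.6369 [wait]  ⇒ S*(1)=-
t_0: node(0,0) S=97.7500 payoff=0.0000 vs cont=10.3350 → 10.3350 [wait]  ⇒ S*(0)=-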